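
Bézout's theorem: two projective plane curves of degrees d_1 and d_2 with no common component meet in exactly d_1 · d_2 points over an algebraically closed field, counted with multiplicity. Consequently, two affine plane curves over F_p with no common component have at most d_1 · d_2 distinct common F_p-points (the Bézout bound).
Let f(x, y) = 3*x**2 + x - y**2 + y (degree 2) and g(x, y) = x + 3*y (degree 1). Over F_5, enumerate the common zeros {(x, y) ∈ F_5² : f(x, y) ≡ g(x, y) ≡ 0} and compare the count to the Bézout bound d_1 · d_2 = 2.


Common zeros: {(0, 0), (4, 2)}; count = 2; Bézout bound = 2.

deg(f) = 2, deg(g) = 1, so Bézout bound = 2.
Scan x ∈ F_5. For each x, list the y ∈ F_5 with f(x, y) ≡ 0 and those with g(x, y) ≡ 0 (mod 5); the common zeros in that column are the intersection.
  x = 0: f ≡ 0 at y ∈ {0, 1}; g ≡ 0 at y ∈ {0}; common: {0}.
  x = 1: f ≡ 0 at y ∈ ∅; g ≡ 0 at y ∈ {3}; common: ∅.
  x = 2: f ≡ 0 at y ∈ ∅; g ≡ 0 at y ∈ {1}; common: ∅.
  x = 3: f ≡ 0 at y ∈ {0, 1}; g ≡ 0 at y ∈ {4}; common: ∅.
  x = 4: f ≡ 0 at y ∈ {2, 4}; g ≡ 0 at y ∈ {2}; common: {2}.
Collecting: common zeros = {(0, 0), (4, 2)}, so the count is 2.
Comparison with the Bézout bound: 2 ≤ 2 = deg(f)·deg(g), as expected for curves with no common component (the bound is attained).


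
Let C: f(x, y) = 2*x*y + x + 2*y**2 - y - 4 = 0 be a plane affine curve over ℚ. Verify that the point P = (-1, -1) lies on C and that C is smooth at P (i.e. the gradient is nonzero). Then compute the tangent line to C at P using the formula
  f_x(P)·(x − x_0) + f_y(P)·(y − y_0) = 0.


Tangent line at P: -x - 7*y - 8 = 0.

Step 1: f(-1, -1) = 0, so P lies on C.
Step 2: partial derivatives
  f_x(x, y) = 2*y + 1, f_y(x, y) = 2*x + 4*y - 1.
  f_x(P) = -1, f_y(P) = -7 (gradient nonzero, so P is smooth).
Step 3: tangent line at P: -1·(x − -1) + -7·(y − -1) = 0.
Expanding: -x - 7*y - 8 = 0.


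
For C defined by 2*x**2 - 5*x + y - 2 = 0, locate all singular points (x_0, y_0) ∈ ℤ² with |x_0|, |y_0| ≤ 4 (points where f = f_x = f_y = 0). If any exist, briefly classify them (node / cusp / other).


No singular points in the scanned grid; C is smooth there.

Compute partial derivatives:
  f_x = 4*x - 5.
  f_y = 1.
f_y = 1 is a nonzero constant, so f_y never vanishes: no point (x, y) can satisfy f = f_x = f_y = 0. In particular no (x, y) ∈ {−4, ..., 4}² is singular; the curve is smooth.


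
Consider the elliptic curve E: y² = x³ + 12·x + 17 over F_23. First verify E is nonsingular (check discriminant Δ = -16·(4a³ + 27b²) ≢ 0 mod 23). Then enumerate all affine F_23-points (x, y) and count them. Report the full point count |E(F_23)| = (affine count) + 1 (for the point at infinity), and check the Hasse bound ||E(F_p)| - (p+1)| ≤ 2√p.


Affine points = {(2, 7), (2, 16), (5, 8), (5, 15), (6, 11), (6, 12), (8, 2), (8, 21), (9, 7), (9, 16), (11, 10), (11, 13), (12, 7), (12, 16), (13, 1), (13, 22), (14, 10), (14, 13), (16, 2), (16, 21), (18, 4), (18, 19), (20, 0), (21, 10), (21, 13), (22, 2), (22, 21)}; affine count = 27; |E(F_23)| = 28.

Discriminant check: Δ ∝ 4a³ + 27b² = 4·12³ + 27·17² = 4·1728 + 27·289 ≡ 18 (mod 23). Nonzero ⇒ E is nonsingular.
For each x ∈ F_23, compute rhs = x³ + 12·x + 17 mod 23, then count y ∈ F_23 with y² ≡ rhs.
  x = 0: rhs = 17, matching y values: none (0 points).
  x = 1: rhs = 7, matching y values: none (0 points).
  x = 2: rhs = 3, matching y values: 7, 16 (2 points).
  x = 3: rhs = 11, matching y values: none (0 points).
  x = 4: rhs = 14, matching y values: none (0 points).
  x = 5: rhs = 18, matching y values: 8, 15 (2 points).
  x = 6: rhs = 6, matching y values: 11, 12 (2 points).
  x = 7: rhs = 7, matching y values: none (0 points).
  x = 8: rhs = 4, matching y values: 2, 21 (2 points).
  x = 9: rhs = 3, matching y values: 7, 16 (2 points).
  x = 10: rhs = 10, matching y values: none (0 points).
  x = 11: rhs = 8, matching y values: 10, 13 (2 points).
  x = 12: rhs = 3, matching y values: 7, 16 (2 points).
  x = 13: rhs = 1, matching y values: 1, 22 (2 points).
  x = 14: rhs = 8, matching y values: 10, 13 (2 points).
  x = 15: rhs = 7, matching y values: none (0 points).
  x = 16: rhs = 4, matching y values: 2, 21 (2 points).
  x = 17: rhs = 5, matching y values: none (0 points).
  x = 18: rhs = 16, matching y values: 4, 19 (2 points).
  x = 19: rhs = 20, matching y values: none (0 points).
  x = 20: rhs = 0, matching y values: 0 (1 points).
  x = 21: rhs = 8, matching y values: 10, 13 (2 points).
  x = 22: rhs = 4, matching y values: 2, 21 (2 points).
Total affine count: 27.
Full point count |E(F_23)| = 27 + 1 = 28.
Hasse bound: |28 − (23+1)| = |4| = 4 ≤ 2√23 ≈ 9.5917 ✓.


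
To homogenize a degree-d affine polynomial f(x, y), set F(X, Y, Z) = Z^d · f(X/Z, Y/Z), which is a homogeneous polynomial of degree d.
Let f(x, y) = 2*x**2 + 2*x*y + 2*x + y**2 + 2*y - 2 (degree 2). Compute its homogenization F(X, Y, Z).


F(X, Y, Z) = 2*X**2 + 2*X*Y + 2*X*Z + Y**2 + 2*Y*Z - 2*Z**2

deg(f) = 2.
Substitute x = X/Z, y = Y/Z into f, then multiply by Z^2.
  monomial 2·x^2·y^0 ↦ 2·X^2·Y^0·Z^0.
  monomial 2·x^1·y^1 ↦ 2·X^1·Y^1·Z^0.
  monomial 2·x^1·y^0 ↦ 2·X^1·Y^0·Z^1.
  monomial 1·x^0·y^2 ↦ 1·X^0·Y^2·Z^0.
  monomial 2·x^0·y^1 ↦ 2·X^0·Y^1·Z^1.
  monomial -2·x^0·y^0 ↦ -2·X^0·Y^0·Z^2.
Collecting: F(X, Y, Z) = 2*X**2 + 2*X*Y + 2*X*Z + Y**2 + 2*Y*Z - 2*Z**2.


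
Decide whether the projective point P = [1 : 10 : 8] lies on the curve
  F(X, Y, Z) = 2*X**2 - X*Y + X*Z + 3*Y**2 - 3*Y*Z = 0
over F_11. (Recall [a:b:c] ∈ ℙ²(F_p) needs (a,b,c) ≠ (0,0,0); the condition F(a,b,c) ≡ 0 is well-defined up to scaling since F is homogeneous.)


F(1,10,8) ≡ 5 (mod 11); P is NOT on the curve.

Evaluate F(1, 10, 8) term-by-term (mod 11).
  2*X**2 ↦ 2·1·1·1 = 2
  -X*Y ↦ -1·1·10·1 = -10
  X*Z ↦ 1·1·1·8 = 8
  3*Y**2 ↦ 3·1·100·1 = 300
  -3*Y*Z ↦ -3·1·10·8 = -240
Sum: F(1, 10, 8) = (2) + (-10) + (8) + (300) + (-240) = 60.
Reducing mod 11: 60 ≡ 5 (mod 11).
Since F(a, b, c) ≡ 5 ≠ 0 (mod 11), P does NOT lie on the curve.


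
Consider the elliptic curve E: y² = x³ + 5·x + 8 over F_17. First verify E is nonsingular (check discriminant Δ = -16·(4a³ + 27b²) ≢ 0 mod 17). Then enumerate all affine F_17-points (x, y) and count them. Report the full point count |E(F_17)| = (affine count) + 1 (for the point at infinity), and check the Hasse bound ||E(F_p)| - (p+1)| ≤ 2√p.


Affine points = {(0, 5), (0, 12), (2, 3), (2, 14), (3, 4), (3, 13), (6, 4), (6, 13), (8, 4), (8, 13), (9, 0), (10, 2), (10, 15), (11, 0), (13, 3), (13, 14), (14, 0), (16, 6), (16, 11)}; affine count = 19; |E(F_17)| = 20.

Discriminant check: Δ ∝ 4a³ + 27b² = 4·5³ + 27·8² = 4·125 + 27·64 ≡ 1 (mod 17). Nonzero ⇒ E is nonsingular.
For each x ∈ F_17, compute rhs = x³ + 5·x + 8 mod 17, then count y ∈ F_17 with y² ≡ rhs.
  x = 0: rhs = 8, matching y values: 5, 12 (2 points).
  x = 1: rhs = 14, matching y values: none (0 points).
  x = 2: rhs = 9, matching y values: 3, 14 (2 points).
  x = 3: rhs = 16, matching y values: 4, 13 (2 points).
  x = 4: rhs = 7, matching y values: none (0 points).
  x = 5: rhs = 5, matching y values: none (0 points).
  x = 6: rhs = 16, matching y values: 4, 13 (2 points).
  x = 7: rhs = 12, matching y values: none (0 points).
  x = 8: rhs = 16, matching y values: 4, 13 (2 points).
  x = 9: rhs = 0, matching y values: 0 (1 points).
  x = 10: rhs = 4, matching y values: 2, 15 (2 points).
  x = 11: rhs = 0, matching y values: 0 (1 points).
  x = 12: rhs = 11, matching y values: none (0 points).
  x = 13: rhs = 9, matching y values: 3, 14 (2 points).
  x = 14: rhs = 0, matching y values: 0 (1 points).
  x = 15: rhs = 7, matching y values: none (0 points).
  x = 16: rhs = 2, matching y values: 6, 11 (2 points).
Total affine count: 19.
Full point count |E(F_17)| = 19 + 1 = 20.
Hasse bound: |20 − (17+1)| = |2| = 2 ≤ 2√17 ≈ 8.2462 ✓.


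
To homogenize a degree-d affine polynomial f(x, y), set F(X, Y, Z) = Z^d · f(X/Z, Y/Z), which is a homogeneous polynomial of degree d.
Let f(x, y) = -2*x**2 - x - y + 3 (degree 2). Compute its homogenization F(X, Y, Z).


F(X, Y, Z) = -2*X**2 - X*Z - Y*Z + 3*Z**2

deg(f) = 2.
Substitute x = X/Z, y = Y/Z into f, then multiply by Z^2.
  monomial -2·x^2·y^0 ↦ -2·X^2·Y^0·Z^0.
  monomial -1·x^1·y^0 ↦ -1·X^1·Y^0·Z^1.
  monomial -1·x^0·y^1 ↦ -1·X^0·Y^1·Z^1.
  monomial 3·x^0·y^0 ↦ 3·X^0·Y^0·Z^2.
Collecting: F(X, Y, Z) = -2*X**2 - X*Z - Y*Z + 3*Z**2.


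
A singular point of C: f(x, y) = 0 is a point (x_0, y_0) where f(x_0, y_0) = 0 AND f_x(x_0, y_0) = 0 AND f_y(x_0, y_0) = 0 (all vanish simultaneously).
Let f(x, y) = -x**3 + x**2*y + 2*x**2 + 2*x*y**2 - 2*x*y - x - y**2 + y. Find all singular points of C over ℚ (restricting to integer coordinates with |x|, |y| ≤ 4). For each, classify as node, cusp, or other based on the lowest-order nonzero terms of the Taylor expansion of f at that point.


Singular points: {(1, 0)}; classification: node.

Compute partial derivatives:
  f_x = -3*x**2 + 2*x*y + 4*x + 2*y**2 - 2*y - 1.
  f_y = x**2 + 4*x*y - 2*x - 2*y + 1.
Scan x_0 ∈ {−4, ..., 4}. For each x_0, f_y(x_0, y) is a polynomial in y; find its integer roots y ∈ {−4, ..., 4}, then test f_x and f at those candidates.
  x = -4: f_y(-4, y) = 25 - 18*y; no integer root y with |y| ≤ 4.
  x = -3: f_y(-3, y) = 16 - 14*y; no integer root y with |y| ≤ 4.
  x = -2: f_y(-2, y) = 9 - 10*y; no integer root y with |y| ≤ 4.
  x = -1: f_y(-1, y) = 4 - 6*y; no integer root y with |y| ≤ 4.
  x = 0: f_y(0, y) = 1 - 2*y; no integer root y with |y| ≤ 4.
  x = 1: f_y(1, y) = 2*y; vanishes at y ∈ {0}. (1, 0): f_x = 0, f = 0 — SINGULAR.
  x = 2: f_y(2, y) = 6*y + 1; no integer root y with |y| ≤ 4.
  x = 3: f_y(3, y) = 10*y + 4; no integer root y with |y| ≤ 4.
  x = 4: f_y(4, y) = 14*y + 9; no integer root y with |y| ≤ 4.
Only singular point on the grid: (1, 0).
Classify: substitute x = 1 + u, y = 0 + v and expand: f = -u**3 + u**2*v - u**2 + 2*u*v**2 + v**2.
No constant or linear terms (consistent with a singular point). Quadratic part: -u**2 + v**2. Cubic part: -u**3 + u**2*v + 2*u*v**2.
The quadratic part v**2 - u**2 = (v − u)(v + u) splits into two distinct linear factors, so there are two distinct tangent lines y − 0 = ±(x − 1) — this is a node (ordinary double point).
Classification: node.


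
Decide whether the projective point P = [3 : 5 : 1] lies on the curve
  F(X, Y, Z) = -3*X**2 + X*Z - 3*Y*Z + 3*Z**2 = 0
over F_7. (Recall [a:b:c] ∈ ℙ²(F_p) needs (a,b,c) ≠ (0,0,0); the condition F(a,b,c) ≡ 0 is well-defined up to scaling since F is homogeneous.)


F(3,5,1) ≡ 6 (mod 7); P is NOT on the curve.

Evaluate F(3, 5, 1) term-by-term (mod 7).
  -3*X**2 ↦ -3·9·1·1 = -27
  X*Z ↦ 1·3·1·1 = 3
  -3*Y*Z ↦ -3·1·5·1 = -15
  3*Z**2 ↦ 3·1·1·1 = 3
Sum: F(3, 5, 1) = (-27) + (3) + (-15) + (3) = -36.
Reducing mod 7: -36 ≡ 6 (mod 7).
Since F(a, b, c) ≡ 6 ≠ 0 (mod 7), P does NOT lie on the curve.


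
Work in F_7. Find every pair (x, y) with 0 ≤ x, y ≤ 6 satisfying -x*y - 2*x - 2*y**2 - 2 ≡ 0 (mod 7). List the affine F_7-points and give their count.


Affine F_7-points: {(1, 1), (1, 2), (3, 3), (3, 6), (6, 0), (6, 4)}; count = 6.

For each of the 49 pairs (x, y) ∈ F_7², evaluate f(x, y) mod 7. Record the zeros.
  x = 0: [0↦5, 1↦3, 2↦4, 3↦1, 4↦1, 5↦4, 6↦3]  zeros at y ∈ ∅
  x = 1: [0↦3, 1↦0, 2↦0, 3↦3, 4↦2, 5↦4, 6↦2]  zeros at y ∈ {1, 2}
  x = 2: [0↦1, 1↦4, 2↦3, 3↦5, 4↦3, 5↦4, 6↦1]  zeros at y ∈ ∅
  x = 3: [0↦6, 1↦1, 2↦6, 3↦0, 4↦4, 5↦4, 6↦0]  zeros at y ∈ {3, 6}
  x = 4: [0↦4, 1↦5, 2↦2, 3↦2, 4↦5, 5↦4, 6↦6]  zeros at y ∈ ∅
  x = 5: [0↦2, 1↦2, 2↦5, 3↦4, 4↦6, 5↦4, 6↦5]  zeros at y ∈ ∅
  x = 6: [0↦0, 1↦6, 2↦1, 3↦6, 4↦0, 5↦4, 6↦4]  zeros at y ∈ {0, 4}
Collecting zeros: affine points = {(1, 1), (1, 2), (3, 3), (3, 6), (6, 0), (6, 4)}.
Total count |C(F_7)_aff| = 6.


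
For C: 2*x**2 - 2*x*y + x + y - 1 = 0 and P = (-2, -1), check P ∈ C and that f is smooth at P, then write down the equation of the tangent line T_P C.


Tangent line at P: -5*x + 5*y - 5 = 0.

Step 1: f(-2, -1) = 0, so P lies on C.
Step 2: partial derivatives
  f_x(x, y) = 4*x - 2*y + 1, f_y(x, y) = 1 - 2*x.
  f_x(P) = -5, f_y(P) = 5 (gradient nonzero, so P is smooth).
Step 3: tangent line at P: -5·(x − -2) + 5·(y − -1) = 0.
Expanding: -5*x + 5*y - 5 = 0.


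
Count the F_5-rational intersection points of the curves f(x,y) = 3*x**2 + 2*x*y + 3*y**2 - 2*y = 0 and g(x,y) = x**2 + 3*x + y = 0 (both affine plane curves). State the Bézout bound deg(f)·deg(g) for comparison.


Common zeros: {(0, 0)}; count = 1; Bézout bound = 4.

deg(f) = 2, deg(g) = 2, so Bézout bound = 4.
Scan x ∈ F_5. For each x, list the y ∈ F_5 with f(x, y) ≡ 0 and those with g(x, y) ≡ 0 (mod 5); the common zeros in that column are the intersection.
  x = 0: f ≡ 0 at y ∈ {0, 4}; g ≡ 0 at y ∈ {0}; common: {0}.
  x = 1: f ≡ 0 at y ∈ {2, 3}; g ≡ 0 at y ∈ {1}; common: ∅.
  x = 2: f ≡ 0 at y ∈ {3}; g ≡ 0 at y ∈ {0}; common: ∅.
  x = 3: f ≡ 0 at y ∈ ∅; g ≡ 0 at y ∈ {2}; common: ∅.
  x = 4: f ≡ 0 at y ∈ {4}; g ≡ 0 at y ∈ {2}; common: ∅.
Collecting: common zeros = {(0, 0)}, so the count is 1.
Comparison with the Bézout bound: 1 ≤ 4 = deg(f)·deg(g), as expected for curves with no common component (the affine F_5-count falls short of the bound because intersections may lie at infinity, over extension fields, or carry multiplicity).


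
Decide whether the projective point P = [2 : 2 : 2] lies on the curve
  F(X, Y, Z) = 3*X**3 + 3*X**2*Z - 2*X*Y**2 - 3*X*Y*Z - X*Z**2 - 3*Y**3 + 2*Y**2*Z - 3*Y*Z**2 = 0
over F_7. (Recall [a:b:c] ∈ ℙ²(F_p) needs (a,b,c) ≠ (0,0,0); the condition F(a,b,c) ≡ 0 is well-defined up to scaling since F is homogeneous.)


F(2,2,2) ≡ 3 (mod 7); P is NOT on the curve.

Evaluate F(2, 2, 2) term-by-term (mod 7).
  3*X**3 ↦ 3·8·1·1 = 24
  3*X**2*Z ↦ 3·4·1·2 = 24
  -2*X*Y**2 ↦ -2·2·4·1 = -16
  -3*X*Y*Z ↦ -3·2·2·2 = -24
  -X*Z**2 ↦ -1·2·1·4 = -8
  -3*Y**3 ↦ -3·1·8·1 = -24
  2*Y**2*Z ↦ 2·1·4·2 = 16
  -3*Y*Z**2 ↦ -3·1·2·4 = -24
Sum: F(2, 2, 2) = (24) + (24) + (-16) + (-24) + (-8) + (-24) + (16) + (-24) = -32.
Reducing mod 7: -32 ≡ 3 (mod 7).
Since F(a, b, c) ≡ 3 ≠ 0 (mod 7), P does NOT lie on the curve.


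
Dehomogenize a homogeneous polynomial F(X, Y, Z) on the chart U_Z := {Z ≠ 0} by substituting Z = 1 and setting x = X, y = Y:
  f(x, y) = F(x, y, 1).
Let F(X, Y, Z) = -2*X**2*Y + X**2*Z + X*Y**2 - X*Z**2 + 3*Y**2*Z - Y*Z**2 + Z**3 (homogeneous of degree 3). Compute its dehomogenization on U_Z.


f(x, y) = -2*x**2*y + x**2 + x*y**2 - x + 3*y**2 - y + 1

On U_Z we set Z = 1. Each monomial c·X^i·Y^j·Z^k in F becomes c·x^i·y^j·1^k = c·x^i·y^j.
Substituting Z = 1: F(X, Y, 1) = -2*x**2*y + x**2 + x*y**2 - x + 3*y**2 - y + 1.
Note: deg(f) ≤ deg(F) = 3; strict inequality happens when F is divisible by Z (lost terms).


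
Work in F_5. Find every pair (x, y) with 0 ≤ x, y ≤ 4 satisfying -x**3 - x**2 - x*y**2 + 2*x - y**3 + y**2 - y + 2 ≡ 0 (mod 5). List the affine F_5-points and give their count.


Affine F_5-points: {(0, 4), (1, 1), (2, 2), (2, 3), (2, 4), (4, 0), (4, 1)}; count = 7.

For each of the 25 pairs (x, y) ∈ F_5², evaluate f(x, y) mod 5. Record the zeros.
  x = 0: [0↦2, 1↦1, 2↦1, 3↦1, 4↦0]  zeros at y ∈ {4}
  x = 1: [0↦2, 1↦0, 2↦2, 3↦2, 4↦4]  zeros at y ∈ {1}
  x = 2: [0↦4, 1↦1, 2↦0, 3↦0, 4↦0]  zeros at y ∈ {2, 3, 4}
  x = 3: [0↦2, 1↦3, 2↦4, 3↦4, 4↦2]  zeros at y ∈ ∅
  x = 4: [0↦0, 1↦0, 2↦3, 3↦3, 4↦4]  zeros at y ∈ {0, 1}
Collecting zeros: affine points = {(0, 4), (1, 1), (2, 2), (2, 3), (2, 4), (4, 0), (4, 1)}.
Total count |C(F_5)_aff| = 7.


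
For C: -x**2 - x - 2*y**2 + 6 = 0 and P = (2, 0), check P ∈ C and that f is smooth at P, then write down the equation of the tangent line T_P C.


Tangent line at P: 10 - 5*x = 0.

Step 1: f(2, 0) = 0, so P lies on C.
Step 2: partial derivatives
  f_x(x, y) = -2*x - 1, f_y(x, y) = -4*y.
  f_x(P) = -5, f_y(P) = 0 (gradient nonzero, so P is smooth).
Step 3: tangent line at P: -5·(x − 2) + 0·(y − 0) = 0.
Expanding: 10 - 5*x = 0.


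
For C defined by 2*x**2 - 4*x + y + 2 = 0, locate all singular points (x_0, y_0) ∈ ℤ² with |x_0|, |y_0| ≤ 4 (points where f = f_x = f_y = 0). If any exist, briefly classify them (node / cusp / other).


No singular points in the scanned grid; C is smooth there.

Compute partial derivatives:
  f_x = 4*x - 4.
  f_y = 1.
f_y = 1 is a nonzero constant, so f_y never vanishes: no point (x, y) can satisfy f = f_x = f_y = 0. In particular no (x, y) ∈ {−4, ..., 4}² is singular; the curve is smooth.


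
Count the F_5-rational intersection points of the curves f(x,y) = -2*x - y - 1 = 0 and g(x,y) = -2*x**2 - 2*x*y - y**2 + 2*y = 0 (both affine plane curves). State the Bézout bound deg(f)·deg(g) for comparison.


Common zeros: ∅; count = 0; Bézout bound = 2.

deg(f) = 1, deg(g) = 2, so Bézout bound = 2.
Scan x ∈ F_5. For each x, list the y ∈ F_5 with f(x, y) ≡ 0 and those with g(x, y) ≡ 0 (mod 5); the common zeros in that column are the intersection.
  x = 0: f ≡ 0 at y ∈ {4}; g ≡ 0 at y ∈ {0, 2}; common: ∅.
  x = 1: f ≡ 0 at y ∈ {2}; g ≡ 0 at y ∈ ∅; common: ∅.
  x = 2: f ≡ 0 at y ∈ {0}; g ≡ 0 at y ∈ ∅; common: ∅.
  x = 3: f ≡ 0 at y ∈ {3}; g ≡ 0 at y ∈ {2, 4}; common: ∅.
  x = 4: f ≡ 0 at y ∈ {1}; g ≡ 0 at y ∈ ∅; common: ∅.
Collecting: common zeros = ∅, so the count is 0.
Comparison with the Bézout bound: 0 ≤ 2 = deg(f)·deg(g), as expected for curves with no common component (the affine F_5-count falls short of the bound because intersections may lie at infinity, over extension fields, or carry multiplicity).


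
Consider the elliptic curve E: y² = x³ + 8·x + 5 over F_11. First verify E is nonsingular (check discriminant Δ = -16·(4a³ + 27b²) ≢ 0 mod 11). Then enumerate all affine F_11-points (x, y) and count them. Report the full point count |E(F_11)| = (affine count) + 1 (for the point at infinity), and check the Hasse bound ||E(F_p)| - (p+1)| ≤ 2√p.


Affine points = {(0, 4), (0, 7), (1, 5), (1, 6), (3, 1), (3, 10), (5, 4), (5, 7), (6, 4), (6, 7), (8, 3), (8, 8), (9, 5), (9, 6)}; affine count = 14; |E(F_11)| = 15.

Discriminant check: Δ ∝ 4a³ + 27b² = 4·8³ + 27·5² = 4·512 + 27·25 ≡ 6 (mod 11). Nonzero ⇒ E is nonsingular.
For each x ∈ F_11, compute rhs = x³ + 8·x + 5 mod 11, then count y ∈ F_11 with y² ≡ rhs.
  x = 0: rhs = 5, matching y values: 4, 7 (2 points).
  x = 1: rhs = 3, matching y values: 5, 6 (2 points).
  x = 2: rhs = 7, matching y values: none (0 points).
  x = 3: rhs = 1, matching y values: 1, 10 (2 points).
  x = 4: rhs = 2, matching y values: none (0 points).
  x = 5: rhs = 5, matching y values: 4, 7 (2 points).
  x = 6: rhs = 5, matching y values: 4, 7 (2 points).
  x = 7: rhs = 8, matching y values: none (0 points).
  x = 8: rhs = 9, matching y values: 3, 8 (2 points).
  x = 9: rhs = 3, matching y values: 5, 6 (2 points).
  x = 10: rhs = 7, matching y values: none (0 points).
Total affine count: 14.
Full point count |E(F_11)| = 14 + 1 = 15.
Hasse bound: |15 − (11+1)| = |3| = 3 ≤ 2√11 ≈ 6.6332 ✓.


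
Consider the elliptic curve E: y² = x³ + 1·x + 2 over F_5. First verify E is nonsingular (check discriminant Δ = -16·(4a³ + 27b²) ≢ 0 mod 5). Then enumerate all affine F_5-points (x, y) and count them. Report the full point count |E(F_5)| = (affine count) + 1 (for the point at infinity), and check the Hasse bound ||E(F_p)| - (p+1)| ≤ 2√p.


Affine points = {(1, 2), (1, 3), (4, 0)}; affine count = 3; |E(F_5)| = 4.

Discriminant check: Δ ∝ 4a³ + 27b² = 4·1³ + 27·2² = 4·1 + 27·4 ≡ 2 (mod 5). Nonzero ⇒ E is nonsingular.
For each x ∈ F_5, compute rhs = x³ + 1·x + 2 mod 5, then count y ∈ F_5 with y² ≡ rhs.
  x = 0: rhs = 2, matching y values: none (0 points).
  x = 1: rhs = 4, matching y values: 2, 3 (2 points).
  x = 2: rhs = 2, matching y values: none (0 points).
  x = 3: rhs = 2, matching y values: none (0 points).
  x = 4: rhs = 0, matching y values: 0 (1 points).
Total affine count: 3.
Full point count |E(F_5)| = 3 + 1 = 4.
Hasse bound: |4 − (5+1)| = |-2| = 2 ≤ 2√5 ≈ 4.4721 ✓.


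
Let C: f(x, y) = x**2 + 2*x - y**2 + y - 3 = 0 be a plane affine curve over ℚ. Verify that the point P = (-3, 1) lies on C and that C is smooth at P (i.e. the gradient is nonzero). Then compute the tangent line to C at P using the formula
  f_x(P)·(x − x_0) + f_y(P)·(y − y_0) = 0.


Tangent line at P: -4*x - y - 11 = 0.

Step 1: f(-3, 1) = 0, so P lies on C.
Step 2: partial derivatives
  f_x(x, y) = 2*x + 2, f_y(x, y) = 1 - 2*y.
  f_x(P) = -4, f_y(P) = -1 (gradient nonzero, so P is smooth).
Step 3: tangent line at P: -4·(x − -3) + -1·(y − 1) = 0.
Expanding: -4*x - y - 11 = 0.


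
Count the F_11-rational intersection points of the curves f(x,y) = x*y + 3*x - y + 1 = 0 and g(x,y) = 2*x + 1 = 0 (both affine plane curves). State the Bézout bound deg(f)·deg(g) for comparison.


Common zeros: {(5, 7)}; count = 1; Bézout bound = 2.

deg(f) = 2, deg(g) = 1, so Bézout bound = 2.
Scan x ∈ F_11. For each x, list the y ∈ F_11 with f(x, y) ≡ 0 and those with g(x, y) ≡ 0 (mod 11); the common zeros in that column are the intersection.
  x = 0: f ≡ 0 at y ∈ {1}; g ≡ 0 at y ∈ ∅; common: ∅.
  x = 1: f ≡ 0 at y ∈ ∅; g ≡ 0 at y ∈ ∅; common: ∅.
  x = 2: f ≡ 0 at y ∈ {4}; g ≡ 0 at y ∈ ∅; common: ∅.
  x = 3: f ≡ 0 at y ∈ {6}; g ≡ 0 at y ∈ ∅; common: ∅.
  x = 4: f ≡ 0 at y ∈ {3}; g ≡ 0 at y ∈ ∅; common: ∅.
  x = 5: f ≡ 0 at y ∈ {7}; g ≡ 0 at y ∈ {0, 1, 2, 3, 4, 5, 6, 7, 8, 9, 10}; common: {7}.
  x = 6: f ≡ 0 at y ∈ {5}; g ≡ 0 at y ∈ ∅; common: ∅.
  x = 7: f ≡ 0 at y ∈ {0}; g ≡ 0 at y ∈ ∅; common: ∅.
  x = 8: f ≡ 0 at y ∈ {9}; g ≡ 0 at y ∈ ∅; common: ∅.
  x = 9: f ≡ 0 at y ∈ {2}; g ≡ 0 at y ∈ ∅; common: ∅.
  x = 10: f ≡ 0 at y ∈ {10}; g ≡ 0 at y ∈ ∅; common: ∅.
Collecting: common zeros = {(5, 7)}, so the count is 1.
Comparison with the Bézout bound: 1 ≤ 2 = deg(f)·deg(g), as expected for curves with no common component (the affine F_11-count falls short of the bound because intersections may lie at infinity, over extension fields, or carry multiplicity).


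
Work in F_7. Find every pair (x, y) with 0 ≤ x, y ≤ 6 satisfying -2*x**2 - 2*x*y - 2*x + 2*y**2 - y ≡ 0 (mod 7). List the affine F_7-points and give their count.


Affine F_7-points: {(0, 0), (0, 4), (2, 2), (2, 4), (4, 3), (4, 5), (6, 0), (6, 3)}; count = 8.

For each of the 49 pairs (x, y) ∈ F_7², evaluate f(x, y) mod 7. Record the zeros.
  x = 0: [0↦0, 1↦1, 2↦6, 3↦1, 4↦0, 5↦3, 6↦3]  zeros at y ∈ {0, 4}
  x = 1: [0↦3, 1↦2, 2↦5, 3↦5, 4↦2, 5↦3, 6↦1]  zeros at y ∈ ∅
  x = 2: [0↦2, 1↦6, 2↦0, 3↦5, 4↦0, 5↦6, 6↦2]  zeros at y ∈ {2, 4}
  x = 3: [0↦4, 1↦6, 2↦5, 3↦1, 4↦1, 5↦5, 6↦6]  zeros at y ∈ ∅
  x = 4: [0↦2, 1↦2, 2↦6, 3↦0, 4↦5, 5↦0, 6↦6]  zeros at y ∈ {3, 5}
  x = 5: [0↦3, 1↦1, 2↦3, 3↦2, 4↦5, 5↦5, 6↦2]  zeros at y ∈ ∅
  x = 6: [0↦0, 1↦3, 2↦3, 3↦0, 4↦1, 5↦6, 6↦1]  zeros at y ∈ {0, 3}
Collecting zeros: affine points = {(0, 0), (0, 4), (2, 2), (2, 4), (4, 3), (4, 5), (6, 0), (6, 3)}.
Total count |C(F_7)_aff| = 8.


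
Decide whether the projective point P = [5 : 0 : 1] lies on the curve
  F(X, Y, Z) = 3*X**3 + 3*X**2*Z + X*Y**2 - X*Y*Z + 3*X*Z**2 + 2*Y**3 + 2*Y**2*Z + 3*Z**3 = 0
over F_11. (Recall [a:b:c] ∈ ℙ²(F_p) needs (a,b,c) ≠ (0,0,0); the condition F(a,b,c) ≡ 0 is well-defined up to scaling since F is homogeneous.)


F(5,0,1) ≡ 6 (mod 11); P is NOT on the curve.

Evaluate F(5, 0, 1) term-by-term (mod 11).
  3*X**3 ↦ 3·125·1·1 = 375
  3*X**2*Z ↦ 3·25·1·1 = 75
  X*Y**2 ↦ 1·5·0·1 = 0
  -X*Y*Z ↦ -1·5·0·1 = 0
  3*X*Z**2 ↦ 3·5·1·1 = 15
  2*Y**3 ↦ 2·1·0·1 = 0
  2*Y**2*Z ↦ 2·1·0·1 = 0
  3*Z**3 ↦ 3·1·1·1 = 3
Sum: F(5, 0, 1) = (375) + (75) + (0) + (0) + (15) + (0) + (0) + (3) = 468.
Reducing mod 11: 468 ≡ 6 (mod 11).
Since F(a, b, c) ≡ 6 ≠ 0 (mod 11), P does NOT lie on the curve.


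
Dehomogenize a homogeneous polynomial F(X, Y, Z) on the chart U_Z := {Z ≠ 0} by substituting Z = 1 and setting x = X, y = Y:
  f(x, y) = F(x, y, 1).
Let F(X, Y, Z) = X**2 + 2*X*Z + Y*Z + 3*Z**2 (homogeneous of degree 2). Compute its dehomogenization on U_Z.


f(x, y) = x**2 + 2*x + y + 3

On U_Z we set Z = 1. Each monomial c·X^i·Y^j·Z^k in F becomes c·x^i·y^j·1^k = c·x^i·y^j.
Substituting Z = 1: F(X, Y, 1) = x**2 + 2*x + y + 3.
Note: deg(f) ≤ deg(F) = 2; strict inequality happens when F is divisible by Z (lost terms).


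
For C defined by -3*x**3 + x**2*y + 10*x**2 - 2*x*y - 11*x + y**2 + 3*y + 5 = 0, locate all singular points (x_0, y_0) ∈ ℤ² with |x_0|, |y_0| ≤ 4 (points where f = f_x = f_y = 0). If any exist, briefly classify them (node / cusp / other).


Singular points: {(1, -1)}; classification: cusp.

Compute partial derivatives:
  f_x = -9*x**2 + 2*x*y + 20*x - 2*y - 11.
  f_y = x**2 - 2*x + 2*y + 3.
Scan x_0 ∈ {−4, ..., 4}. For each x_0, f_y(x_0, y) is a polynomial in y; find its integer roots y ∈ {−4, ..., 4}, then test f_x and f at those candidates.
  x = -4: f_y(-4, y) = 2*y + 27; no integer root y with |y| ≤ 4.
  x = -3: f_y(-3, y) = 2*y + 18; no integer root y with |y| ≤ 4.
  x = -2: f_y(-2, y) = 2*y + 11; no integer root y with |y| ≤ 4.
  x = -1: f_y(-1, y) = 2*y + 6; vanishes at y ∈ {-3}. (-1, -3): f_x = -28 ≠ 0.
  x = 0: f_y(0, y) = 2*y + 3; no integer root y with |y| ≤ 4.
  x = 1: f_y(1, y) = 2*y + 2; vanishes at y ∈ {-1}. (1, -1): f_x = 0, f = 0 — SINGULAR.
  x = 2: f_y(2, y) = 2*y + 3; no integer root y with |y| ≤ 4.
  x = 3: f_y(3, y) = 2*y + 6; vanishes at y ∈ {-3}. (3, -3): f_x = -44 ≠ 0.
  x = 4: f_y(4, y) = 2*y + 11; no integer root y with |y| ≤ 4.
Only singular point on the grid: (1, -1).
Classify: substitute x = 1 + u, y = -1 + v and expand: f = -3*u**3 + u**2*v + v**2.
No constant or linear terms (consistent with a singular point). Quadratic part: v**2. Cubic part: -3*u**3 + u**2*v.
The quadratic part v**2 is a perfect square, so there is a single (double) tangent line v = 0, i.e. y = -1. Restricting the cubic part to that line (v = 0) leaves -3*u**3 ≠ 0, so f is not divisible by v and the branch is v² ≈ 3*u**3 to lowest order — this is a cusp.
Classification: cusp.


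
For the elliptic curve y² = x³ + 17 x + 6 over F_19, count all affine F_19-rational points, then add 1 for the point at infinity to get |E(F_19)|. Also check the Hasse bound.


Affine points = {(0, 5), (0, 14), (1, 9), (1, 10), (4, 9), (4, 10), (5, 8), (5, 11), (6, 1), (6, 18), (10, 6), (10, 13), (11, 2), (11, 17), (12, 0), (13, 7), (13, 12), (14, 9), (14, 10), (15, 8), (15, 11), (16, 2), (16, 17), (18, 8), (18, 11)}; affine count = 25; |E(F_19)| = 26.

Discriminant check: Δ ∝ 4a³ + 27b² = 4·17³ + 27·6² = 4·4913 + 27·36 ≡ 9 (mod 19). Nonzero ⇒ E is nonsingular.
For each x ∈ F_19, compute rhs = x³ + 17·x + 6 mod 19, then count y ∈ F_19 with y² ≡ rhs.
  x = 0: rhs = 6, matching y values: 5, 14 (2 points).
  x = 1: rhs = 5, matching y values: 9, 10 (2 points).
  x = 2: rhs = 10, matching y values: none (0 points).
  x = 3: rhs = 8, matching y values: none (0 points).
  x = 4: rhs = 5, matching y values: 9, 10 (2 points).
  x = 5: rhs = 7, matching y values: 8, 11 (2 points).
  x = 6: rhs = 1, matching y values: 1, 18 (2 points).
  x = 7: rhs = 12, matching y values: none (0 points).
  x = 8: rhs = 8, matching y values: none (0 points).
  x = 9: rhs = 14, matching y values: none (0 points).
  x = 10: rhs = 17, matching y values: 6, 13 (2 points).
  x = 11: rhs = 4, matching y values: 2, 17 (2 points).
  x = 12: rhs = 0, matching y values: 0 (1 points).
  x = 13: rhs = 11, matching y values: 7, 12 (2 points).
  x = 14: rhs = 5, matching y values: 9, 10 (2 points).
  x = 15: rhs = 7, matching y values: 8, 11 (2 points).
  x = 16: rhs = 4, matching y values: 2, 17 (2 points).
  x = 17: rhs = 2, matching y values: none (0 points).
  x = 18: rhs = 7, matching y values: 8, 11 (2 points).
Total affine count: 25.
Full point count |E(F_19)| = 25 + 1 = 26.
Hasse bound: |26 − (19+1)| = |6| = 6 ≤ 2√19 ≈ 8.7178 ✓.


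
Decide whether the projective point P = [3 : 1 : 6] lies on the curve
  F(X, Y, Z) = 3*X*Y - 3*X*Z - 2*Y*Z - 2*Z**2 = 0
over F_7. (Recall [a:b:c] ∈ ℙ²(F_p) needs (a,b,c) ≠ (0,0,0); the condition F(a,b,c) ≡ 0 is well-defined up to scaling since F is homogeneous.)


F(3,1,6) ≡ 4 (mod 7); P is NOT on the curve.

Evaluate F(3, 1, 6) term-by-term (mod 7).
  3*X*Y ↦ 3·3·1·1 = 9
  -3*X*Z ↦ -3·3·1·6 = -54
  -2*Y*Z ↦ -2·1·1·6 = -12
  -2*Z**2 ↦ -2·1·1·36 = -72
Sum: F(3, 1, 6) = (9) + (-54) + (-12) + (-72) = -129.
Reducing mod 7: -129 ≡ 4 (mod 7).
Since F(a, b, c) ≡ 4 ≠ 0 (mod 7), P does NOT lie on the curve.


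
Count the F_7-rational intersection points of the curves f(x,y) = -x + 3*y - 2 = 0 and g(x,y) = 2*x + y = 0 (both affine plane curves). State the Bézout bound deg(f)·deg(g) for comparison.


Common zeros: ∅; count = 0; Bézout bound = 1.

deg(f) = 1, deg(g) = 1, so Bézout bound = 1.
Scan x ∈ F_7. For each x, list the y ∈ F_7 with f(x, y) ≡ 0 and those with g(x, y) ≡ 0 (mod 7); the common zeros in that column are the intersection.
  x = 0: f ≡ 0 at y ∈ {3}; g ≡ 0 at y ∈ {0}; common: ∅.
  x = 1: f ≡ 0 at y ∈ {1}; g ≡ 0 at y ∈ {5}; common: ∅.
  x = 2: f ≡ 0 at y ∈ {6}; g ≡ 0 at y ∈ {3}; common: ∅.
  x = 3: f ≡ 0 at y ∈ {4}; g ≡ 0 at y ∈ {1}; common: ∅.
  x = 4: f ≡ 0 at y ∈ {2}; g ≡ 0 at y ∈ {6}; common: ∅.
  x = 5: f ≡ 0 at y ∈ {0}; g ≡ 0 at y ∈ {4}; common: ∅.
  x = 6: f ≡ 0 at y ∈ {5}; g ≡ 0 at y ∈ {2}; common: ∅.
Collecting: common zeros = ∅, so the count is 0.
Comparison with the Bézout bound: 0 ≤ 1 = deg(f)·deg(g), as expected for curves with no common component (the affine F_7-count falls short of the bound because intersections may lie at infinity, over extension fields, or carry multiplicity).


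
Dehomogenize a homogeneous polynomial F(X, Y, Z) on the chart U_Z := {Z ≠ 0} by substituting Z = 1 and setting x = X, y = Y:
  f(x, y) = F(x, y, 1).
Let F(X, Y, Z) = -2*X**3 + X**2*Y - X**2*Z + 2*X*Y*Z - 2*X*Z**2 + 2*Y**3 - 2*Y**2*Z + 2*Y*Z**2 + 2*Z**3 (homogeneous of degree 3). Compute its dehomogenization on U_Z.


f(x, y) = -2*x**3 + x**2*y - x**2 + 2*x*y - 2*x + 2*y**3 - 2*y**2 + 2*y + 2

On U_Z we set Z = 1. Each monomial c·X^i·Y^j·Z^k in F becomes c·x^i·y^j·1^k = c·x^i·y^j.
Substituting Z = 1: F(X, Y, 1) = -2*x**3 + x**2*y - x**2 + 2*x*y - 2*x + 2*y**3 - 2*y**2 + 2*y + 2.
Note: deg(f) ≤ deg(F) = 3; strict inequality happens when F is divisible by Z (lost terms).


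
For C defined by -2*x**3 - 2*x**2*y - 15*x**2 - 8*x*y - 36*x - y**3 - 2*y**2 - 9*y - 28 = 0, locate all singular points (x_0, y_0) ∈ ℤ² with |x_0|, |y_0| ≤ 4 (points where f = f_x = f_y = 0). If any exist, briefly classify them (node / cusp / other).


Singular points: {(-2, -1)}; classification: node.

Compute partial derivatives:
  f_x = -6*x**2 - 4*x*y - 30*x - 8*y - 36.
  f_y = -2*x**2 - 8*x - 3*y**2 - 4*y - 9.
Scan x_0 ∈ {−4, ..., 4}. For each x_0, f_y(x_0, y) is a polynomial in y; find its integer roots y ∈ {−4, ..., 4}, then test f_x and f at those candidates.
  x = -4: f_y(-4, y) = -3*y**2 - 4*y - 9; no integer root y with |y| ≤ 4.
  x = -3: f_y(-3, y) = -3*y**2 - 4*y - 3; no integer root y with |y| ≤ 4.
  x = -2: f_y(-2, y) = -3*y**2 - 4*y - 1; vanishes at y ∈ {-1}. (-2, -1): f_x = 0, f = 0 — SINGULAR.
  x = -1: f_y(-1, y) = -3*y**2 - 4*y - 3; no integer root y with |y| ≤ 4.
  x = 0: f_y(0, y) = -3*y**2 - 4*y - 9; no integer root y with |y| ≤ 4.
  x = 1: f_y(1, y) = -3*y**2 - 4*y - 19; no integer root y with |y| ≤ 4.
  x = 2: f_y(2, y) = -3*y**2 - 4*y - 33; no integer root y with |y| ≤ 4.
  x = 3: f_y(3, y) = -3*y**2 - 4*y - 51; no integer root y with |y| ≤ 4.
  x = 4: f_y(4, y) = -3*y**2 - 4*y - 73; no integer root y with |y| ≤ 4.
Only singular point on the grid: (-2, -1).
Classify: substitute x = -2 + u, y = -1 + v and expand: f = -2*u**3 - 2*u**2*v - u**2 - v**3 + v**2.
No constant or linear terms (consistent with a singular point). Quadratic part: -u**2 + v**2. Cubic part: -2*u**3 - 2*u**2*v - v**3.
The quadratic part v**2 - u**2 = (v − u)(v + u) splits into two distinct linear factors, so there are two distinct tangent lines y − -1 = ±(x − -2) — this is a node (ordinary double point).
Classification: node.


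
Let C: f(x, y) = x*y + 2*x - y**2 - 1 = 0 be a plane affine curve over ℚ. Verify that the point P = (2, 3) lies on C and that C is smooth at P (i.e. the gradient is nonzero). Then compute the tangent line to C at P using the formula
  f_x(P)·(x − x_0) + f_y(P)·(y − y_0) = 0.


Tangent line at P: 5*x - 4*y + 2 = 0.

Step 1: f(2, 3) = 0, so P lies on C.
Step 2: partial derivatives
  f_x(x, y) = y + 2, f_y(x, y) = x - 2*y.
  f_x(P) = 5, f_y(P) = -4 (gradient nonzero, so P is smooth).
Step 3: tangent line at P: 5·(x − 2) + -4·(y − 3) = 0.
Expanding: 5*x - 4*y + 2 = 0.


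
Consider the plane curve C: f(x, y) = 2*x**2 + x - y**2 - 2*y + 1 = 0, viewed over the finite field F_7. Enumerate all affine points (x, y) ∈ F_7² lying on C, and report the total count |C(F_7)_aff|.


Affine F_7-points: {(0, 2), (0, 3), (3, 2), (3, 3), (5, 0), (5, 5)}; count = 6.

For each of the 49 pairs (x, y) ∈ F_7², evaluate f(x, y) mod 7. Record the zeros.
  x = 0: [0↦1, 1↦5, 2↦0, 3↦0, 4↦5, 5↦1, 6↦2]  zeros at y ∈ {2, 3}
  x = 1: [0↦4, 1↦1, 2↦3, 3↦3, 4↦1, 5↦4, 6↦5]  zeros at y ∈ ∅
  x = 2: [0↦4, 1↦1, 2↦3, 3↦3, 4↦1, 5↦4, 6↦5]  zeros at y ∈ ∅
  x = 3: [0↦1, 1↦5, 2↦0, 3↦0, 4↦5, 5↦1, 6↦2]  zeros at y ∈ {2, 3}
  x = 4: [0↦2, 1↦6, 2↦1, 3↦1, 4↦6, 5↦2, 6↦3]  zeros at y ∈ ∅
  x = 5: [0↦0, 1↦4, 2↦6, 3↦6, 4↦4, 5↦0, 6↦1]  zeros at y ∈ {0, 5}
  x = 6: [0↦2, 1↦6, 2↦1, 3↦1, 4↦6, 5↦2, 6↦3]  zeros at y ∈ ∅
Collecting zeros: affine points = {(0, 2), (0, 3), (3, 2), (3, 3), (5, 0), (5, 5)}.
Total count |C(F_7)_aff| = 6.


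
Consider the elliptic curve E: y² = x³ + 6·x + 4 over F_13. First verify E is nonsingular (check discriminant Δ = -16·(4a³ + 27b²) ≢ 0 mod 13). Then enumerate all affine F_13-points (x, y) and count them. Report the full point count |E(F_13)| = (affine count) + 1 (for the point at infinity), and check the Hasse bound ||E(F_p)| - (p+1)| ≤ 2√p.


Affine points = {(0, 2), (0, 11), (3, 6), (3, 7), (4, 1), (4, 12), (5, 4), (5, 9), (6, 3), (6, 10), (7, 5), (7, 8), (11, 6), (11, 7), (12, 6), (12, 7)}; affine count = 16; |E(F_13)| = 17.

Discriminant check: Δ ∝ 4a³ + 27b² = 4·6³ + 27·4² = 4·216 + 27·16 ≡ 9 (mod 13). Nonzero ⇒ E is nonsingular.
For each x ∈ F_13, compute rhs = x³ + 6·x + 4 mod 13, then count y ∈ F_13 with y² ≡ rhs.
  x = 0: rhs = 4, matching y values: 2, 11 (2 points).
  x = 1: rhs = 11, matching y values: none (0 points).
  x = 2: rhs = 11, matching y values: none (0 points).
  x = 3: rhs = 10, matching y values: 6, 7 (2 points).
  x = 4: rhs = 1, matching y values: 1, 12 (2 points).
  x = 5: rhs = 3, matching y values: 4, 9 (2 points).
  x = 6: rhs = 9, matching y values: 3, 10 (2 points).
  x = 7: rhs = 12, matching y values: 5, 8 (2 points).
  x = 8: rhs = 5, matching y values: none (0 points).
  x = 9: rhs = 7, matching y values: none (0 points).
  x = 10: rhs = 11, matching y values: none (0 points).
  x = 11: rhs = 10, matching y values: 6, 7 (2 points).
  x = 12: rhs = 10, matching y values: 6, 7 (2 points).
Total affine count: 16.
Full point count |E(F_13)| = 16 + 1 = 17.
Hasse bound: |17 − (13+1)| = |3| = 3 ≤ 2√13 ≈ 7.2111 ✓.


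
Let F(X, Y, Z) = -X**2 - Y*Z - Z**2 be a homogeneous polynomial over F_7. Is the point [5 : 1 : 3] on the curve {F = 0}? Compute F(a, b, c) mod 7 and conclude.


F(5,1,3) ≡ 5 (mod 7); P is NOT on the curve.

Evaluate F(5, 1, 3) term-by-term (mod 7).
  -X**2 ↦ -1·25·1·1 = -25
  -Y*Z ↦ -1·1·1·3 = -3
  -Z**2 ↦ -1·1·1·9 = -9
Sum: F(5, 1, 3) = (-25) + (-3) + (-9) = -37.
Reducing mod 7: -37 ≡ 5 (mod 7).
Since F(a, b, c) ≡ 5 ≠ 0 (mod 7), P does NOT lie on the curve.


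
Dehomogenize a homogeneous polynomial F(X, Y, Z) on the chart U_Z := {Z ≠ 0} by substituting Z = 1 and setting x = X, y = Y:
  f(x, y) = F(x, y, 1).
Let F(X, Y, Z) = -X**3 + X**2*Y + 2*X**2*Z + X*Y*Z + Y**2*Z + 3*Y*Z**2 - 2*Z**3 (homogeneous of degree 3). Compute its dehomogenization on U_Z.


f(x, y) = -x**3 + x**2*y + 2*x**2 + x*y + y**2 + 3*y - 2

On U_Z we set Z = 1. Each monomial c·X^i·Y^j·Z^k in F becomes c·x^i·y^j·1^k = c·x^i·y^j.
Substituting Z = 1: F(X, Y, 1) = -x**3 + x**2*y + 2*x**2 + x*y + y**2 + 3*y - 2.
Note: deg(f) ≤ deg(F) = 3; strict inequality happens when F is divisible by Z (lost terms).


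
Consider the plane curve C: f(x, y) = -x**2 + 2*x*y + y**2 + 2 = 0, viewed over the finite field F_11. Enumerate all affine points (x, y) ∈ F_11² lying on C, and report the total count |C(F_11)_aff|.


Affine F_11-points: {(0, 3), (0, 8), (1, 10), (3, 1), (3, 4), (5, 4), (5, 8), (6, 3), (6, 7), (8, 7), (8, 10), (10, 1)}; count = 12.

For each of the 121 pairs (x, y) ∈ F_11², evaluate f(x, y) mod 11. Record the zeros.
  x = 0: [0↦2, 1↦3, 2↦6, 3↦0, 4↦7, 5↦5, 6↦5, 7↦7, 8↦0, 9↦6, 10↦3]  zeros at y ∈ {3, 8}
  x = 1: [0↦1, 1↦4, 2↦9, 3↦5, 4↦3, 5↦3, 6↦5, 7↦9, 8↦4, 9↦1, 10↦0]  zeros at y ∈ {10}
  x = 2: [0↦9, 1↦3, 2↦10, 3↦8, 4↦8, 5↦10, 6↦3, 7↦9, 8↦6, 9↦5, 10↦6]  zeros at y ∈ ∅
  x = 3: [0↦4, 1↦0, 2↦9, 3↦9, 4↦0, 5↦4, 6↦10, 7↦7, 8↦6, 9↦7, 10↦10]  zeros at y ∈ {1, 4}
  x = 4: [0↦8, 1↦6, 2↦6, 3↦8, 4↦1, 5↦7, 6↦4, 7↦3, 8↦4, 9↦7, 10↦1]  zeros at y ∈ ∅
  x = 5: [0↦10, 1↦10, 2↦1, 3↦5, 4↦0, 5↦8, 6↦7, 7↦8, 8↦0, 9↦5, 10↦1]  zeros at y ∈ {4, 8}
  x = 6: [0↦10, 1↦1, 2↦5, 3↦0, 4↦8, 5↦7, 6↦8, 7↦0, 8↦5, 9↦1, 10↦10]  zeros at y ∈ {3, 7}
  x = 7: [0↦8, 1↦1, 2↦7, 3↦4, 4↦3, 5↦4, 6↦7, 7↦1, 8↦8, 9↦6, 10↦6]  zeros at y ∈ ∅
  x = 8: [0↦4, 1↦10, 2↦7, 3↦6, 4↦7, 5↦10, 6↦4, 7↦0, 8↦9, 9↦9, 10↦0]  zeros at y ∈ {7, 10}
  x = 9: [0↦9, 1↦6, 2↦5, 3↦6, 4↦9, 5↦3, 6↦10, 7↦8, 8↦8, 9↦10, 10↦3]  zeros at y ∈ ∅
  x = 10: [0↦1, 1↦0, 2↦1, 3↦4, 4↦9, 5↦5, 6↦3, 7↦3, 8↦5, 9↦9, 10↦4]  zeros at y ∈ {1}
Collecting zeros: affine points = {(0, 3), (0, 8), (1, 10), (3, 1), (3, 4), (5, 4), (5, 8), (6, 3), (6, 7), (8, 7), (8, 10), (10, 1)}.
Total count |C(F_11)_aff| = 12.


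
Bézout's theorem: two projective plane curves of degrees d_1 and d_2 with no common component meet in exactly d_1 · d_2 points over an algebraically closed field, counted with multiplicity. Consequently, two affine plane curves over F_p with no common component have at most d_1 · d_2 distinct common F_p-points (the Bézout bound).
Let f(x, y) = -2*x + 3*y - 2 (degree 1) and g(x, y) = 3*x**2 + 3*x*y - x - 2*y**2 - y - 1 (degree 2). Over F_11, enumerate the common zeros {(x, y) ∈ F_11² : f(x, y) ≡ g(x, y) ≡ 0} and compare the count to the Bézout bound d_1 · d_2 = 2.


Common zeros: {(2, 2), (4, 7)}; count = 2; Bézout bound = 2.

deg(f) = 1, deg(g) = 2, so Bézout bound = 2.
Scan x ∈ F_11. For each x, list the y ∈ F_11 with f(x, y) ≡ 0 and those with g(x, y) ≡ 0 (mod 11); the common zeros in that column are the intersection.
  x = 0: f ≡ 0 at y ∈ {8}; g ≡ 0 at y ∈ {2, 3}; common: ∅.
  x = 1: f ≡ 0 at y ∈ {5}; g ≡ 0 at y ∈ {3, 9}; common: ∅.
  x = 2: f ≡ 0 at y ∈ {2}; g ≡ 0 at y ∈ {2, 6}; common: {2}.
  x = 3: f ≡ 0 at y ∈ {10}; g ≡ 0 at y ∈ ∅; common: ∅.
  x = 4: f ≡ 0 at y ∈ {7}; g ≡ 0 at y ∈ {4, 7}; common: {7}.
  x = 5: f ≡ 0 at y ∈ {4}; g ≡ 0 at y ∈ {9}; common: ∅.
  x = 6: f ≡ 0 at y ∈ {1}; g ≡ 0 at y ∈ ∅; common: ∅.
  x = 7: f ≡ 0 at y ∈ {9}; g ≡ 0 at y ∈ {4, 6}; common: ∅.
  x = 8: f ≡ 0 at y ∈ {6}; g ≡ 0 at y ∈ ∅; common: ∅.
  x = 9: f ≡ 0 at y ∈ {3}; g ≡ 0 at y ∈ ∅; common: ∅.
  x = 10: f ≡ 0 at y ∈ {0}; g ≡ 0 at y ∈ ∅; common: ∅.
Collecting: common zeros = {(2, 2), (4, 7)}, so the count is 2.
Comparison with the Bézout bound: 2 ≤ 2 = deg(f)·deg(g), as expected for curves with no common component (the bound is attained).
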